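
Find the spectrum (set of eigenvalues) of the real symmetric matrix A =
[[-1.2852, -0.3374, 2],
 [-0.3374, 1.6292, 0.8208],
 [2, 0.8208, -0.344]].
sigma(A) ≈ {-3, 1, 2}

A is real symmetric, so its spectrum consists of real eigenvalues. Expanding the characteristic polynomial of the displayed matrix gives
  det(λ I - A) = p(λ) = λ^3 + (0)λ^2 + (-7)λ + (6).
Solving p(λ) = 0 yields eigenvalues ≈ -3, 1, 2. (A is shown rounded to 4 decimals, so these recover the underlying integer eigenvalues to within that precision.)
Verification: the trace of A = 0 equals the sum of eigenvalues 0, and det(A) ≈ -6.0000 matches the eigenvalue product -6.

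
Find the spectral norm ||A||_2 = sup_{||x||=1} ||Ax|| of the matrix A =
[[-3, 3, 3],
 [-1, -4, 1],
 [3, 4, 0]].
||A||_2 ≈ 6.5711 (= sqrt(largest eigenvalue of A^T A))

||A||_2 = sigma_max(A) = sqrt(lambda_max(A^T A)). Form the symmetric matrix M = A^T A =
[[19, 7, -10],
 [7, 41, 5],
 [-10, 5, 10]].
Its characteristic polynomial (trace, sum of principal 2x2 minors, determinant of M give the coefficients) is
  p(λ) = det(λ I - M) = λ^3 - 70λ^2 + 1205λ - 2025.
No integer candidate from the rational root theorem (±divisors of 2025) is a root, so the roots are irrational. The cubic discriminant is Δ = 301702625 > 0, so there are three distinct real roots. p(1) = -889 and p(2) = 113 have opposite signs, so a root lies in (1, 2); Newton's method refines it to λ ≈ 1.8804. p(24) = 399 and p(25) = -25 have opposite signs, so a root lies in (24, 25); Newton's method refines it to λ ≈ 24.9405. p(43) = -133 and p(44) = 659 have opposite signs, so a root lies in (43, 44); Newton's method refines it to λ ≈ 43.1791. Check (Vieta): the three roots sum to 70, matching tr M = 70.
So the eigenvalues of A^T A are ≈ 1.8804, 24.9405, 43.1791 (all ≥ 0, as they must be for A^T A). The largest is λ_max ≈ 43.1791, hence ||A||_2 = sqrt(λ_max) ≈ 6.5711.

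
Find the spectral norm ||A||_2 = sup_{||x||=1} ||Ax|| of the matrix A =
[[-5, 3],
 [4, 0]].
||A||_2 = sqrt((50 + sqrt(1924))/2) ≈ 6.8507 (= sqrt(largest eigenvalue of A^T A))

||A||_2 = sigma_max(A) = sqrt(lambda_max(A^T A)). Form the symmetric matrix M = A^T A =
[[41, -15],
 [-15, 9]].
Its characteristic polynomial (trace, determinant of M give the coefficients) is
  p(λ) = det(λ I - M) = λ^2 - 50λ + 144.
For λ^2 - 50λ + 144 the discriminant is 1924. It is nonnegative but not a perfect square, so the roots are real and irrational: λ = (50 ± sqrt(1924))/2 ≈ 46.9317, 3.0683.
So the eigenvalues of A^T A are ≈ 3.0683, 46.9317 (all ≥ 0, as they must be for A^T A). The largest is λ_max = (50 + sqrt(1924))/2 ≈ 46.9317, hence ||A||_2 = sqrt(λ_max) = sqrt((50 + sqrt(1924))/2) ≈ 6.8507.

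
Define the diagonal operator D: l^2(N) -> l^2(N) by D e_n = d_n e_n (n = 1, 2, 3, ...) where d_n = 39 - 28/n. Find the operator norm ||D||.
||D|| = 39

For a diagonal operator on l^2 with entries d_n, ||D|| = sup_n |d_n|. Here d_1 = 11, d_2 = 25, ..., and d_n = 39 - 28/n increases monotonically toward 39. All terms lie in [11, 39), so |d_n| = d_n and the supremum is the limit 39, which is not attained by any individual d_n. Hence ||D|| = 39.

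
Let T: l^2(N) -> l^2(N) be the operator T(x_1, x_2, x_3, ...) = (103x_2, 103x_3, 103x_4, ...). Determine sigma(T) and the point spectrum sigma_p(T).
sigma(T) = closed disk {z in C : |z| ≤ 103}; sigma_p(T) = open disk {z in C : |z| < 103}

Note T = 103·V where V is the unit left shift (V x)_k = x_{k+1}; so sigma(T) = 103·sigma(V) and ||T|| = 103||V||. ||T x||^2 = 10609sum_{k≥2} |x_k|^2 ≤ 10609||x||^2, with equality on {x : x_1 = 0}, so ||T|| = 103. For any lambda with |lambda| < 103, set r = lambda/103 (|r| < 1); the vector x = (1, r, r^2, ...) is in l^2 and satisfies T x = 103(r, r^2, ...) = lambda x, so lambda is an eigenvalue. On the boundary |lambda| = 103 the geometric series diverges, so no l^2 eigenvector exists, but these lambda lie in the approximate point spectrum. Hence sigma(T) is the closed disk of radius 103 and sigma_p(T) is the open disk.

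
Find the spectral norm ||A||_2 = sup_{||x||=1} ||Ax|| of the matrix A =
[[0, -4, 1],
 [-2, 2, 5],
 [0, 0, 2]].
||A||_2 ≈ 6.0318 (= sqrt(largest eigenvalue of A^T A))

||A||_2 = sigma_max(A) = sqrt(lambda_max(A^T A)). Form the symmetric matrix M = A^T A =
[[4, -4, -10],
 [-4, 20, 6],
 [-10, 6, 30]].
Its characteristic polynomial (trace, sum of principal 2x2 minors, determinant of M give the coefficients) is
  p(λ) = det(λ I - M) = λ^3 - 54λ^2 + 648λ - 256.
No integer candidate from the rational root theorem (±divisors of 256) is a root, so the roots are irrational. The cubic discriminant is Δ = 134279424 > 0, so there are three distinct real roots. p(0) = -256 and p(1) = 339 have opposite signs, so a root lies in (0, 1); Newton's method refines it to λ ≈ 0.4089. p(17) = 67 and p(18) = -256 have opposite signs, so a root lies in (17, 18); Newton's method refines it to λ ≈ 17.2083. p(36) = -256 and p(37) = 447 have opposite signs, so a root lies in (36, 37); Newton's method refines it to λ ≈ 36.3828. Check (Vieta): the three roots sum to 54, matching tr M = 54.
So the eigenvalues of A^T A are ≈ 0.4089, 17.2083, 36.3828 (all ≥ 0, as they must be for A^T A). The largest is λ_max ≈ 36.3828, hence ||A||_2 = sqrt(λ_max) ≈ 6.0318.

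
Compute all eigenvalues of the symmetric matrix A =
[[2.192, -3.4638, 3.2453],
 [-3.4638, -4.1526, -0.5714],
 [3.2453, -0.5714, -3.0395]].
sigma(A) ≈ {-6, -4, 5}

A is real symmetric, so its spectrum consists of real eigenvalues. Expanding the characteristic polynomial of the displayed matrix gives
  det(λ I - A) = p(λ) = λ^3 + (5)λ^2 + (-26)λ + (-120).
Solving p(λ) = 0 yields eigenvalues ≈ -6, -4, 5. (A is shown rounded to 4 decimals, so these recover the underlying integer eigenvalues to within that precision.)
Verification: the trace of A = -5 equals the sum of eigenvalues -5, and det(A) ≈ 120.0004 matches the eigenvalue product 120.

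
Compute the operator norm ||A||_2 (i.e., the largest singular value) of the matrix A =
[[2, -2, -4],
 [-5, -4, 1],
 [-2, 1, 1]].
||A||_2 ≈ 6.8006 (= sqrt(largest eigenvalue of A^T A))

||A||_2 = sigma_max(A) = sqrt(lambda_max(A^T A)). Form the symmetric matrix M = A^T A =
[[33, 14, -15],
 [14, 21, 5],
 [-15, 5, 18]].
Its characteristic polynomial (trace, sum of principal 2x2 minors, determinant of M give the coefficients) is
  p(λ) = det(λ I - M) = λ^3 - 72λ^2 + 1219λ - 1296.
No integer candidate from the rational root theorem (±divisors of 1296) is a root, so the roots are irrational. The cubic discriminant is Δ = 524860628 > 0, so there are three distinct real roots. p(1) = -148 and p(2) = 862 have opposite signs, so a root lies in (1, 2); Newton's method refines it to λ ≈ 1.1385. p(24) = 312 and p(25) = -196 have opposite signs, so a root lies in (24, 25); Newton's method refines it to λ ≈ 24.6134. p(46) = -238 and p(47) = 772 have opposite signs, so a root lies in (46, 47); Newton's method refines it to λ ≈ 46.2481. Check (Vieta): the three roots sum to 72, matching tr M = 72.
So the eigenvalues of A^T A are ≈ 1.1385, 24.6134, 46.2481 (all ≥ 0, as they must be for A^T A). The largest is λ_max ≈ 46.2481, hence ||A||_2 = sqrt(λ_max) ≈ 6.8006.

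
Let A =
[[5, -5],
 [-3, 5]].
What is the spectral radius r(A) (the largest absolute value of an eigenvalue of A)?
r(A) = (10 + sqrt(60))/2 ≈ 8.873

The eigenvalues of A are the roots of its characteristic polynomial. With M = A (coefficients from the trace and determinant):
  p(λ) = det(λ I - M) = λ^2 - 10λ + 10.
For λ^2 - 10λ + 10 the discriminant is 60. It is nonnegative but not a perfect square, so the roots are real and irrational: λ = (10 ± sqrt(60))/2 ≈ 8.873, 1.127.
Thus the eigenvalues (to 4 decimals) are 8.873 (modulus 8.873); 1.127 (modulus 1.127). The spectral radius is the largest modulus: r(A) = (10 + sqrt(60))/2 ≈ 8.873. (Cross-check: r(A) ≤ ||A||_2 ≈ 9.099; equality holds whenever A is normal, though it can also hold for some non-normal A.)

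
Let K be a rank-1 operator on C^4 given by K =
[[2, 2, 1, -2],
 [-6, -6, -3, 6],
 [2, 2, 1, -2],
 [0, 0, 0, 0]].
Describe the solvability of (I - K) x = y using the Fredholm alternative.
(I - K) is invertible (det(I - K) = 4 ≠ 0), so for every y in C^4 the equation (I - K) x = y has a unique solution.

K has rank 1, so it is an outer product K = u v^T: every row of K is a multiple of one row vector. Reading off the entries, u = (-1, 3, -1, 0) and v = (-2, -2, -1, 2) (row i of K equals u_i·v^T). A rank-one matrix u v^T satisfies K u = u (v·u) and kills the (3)-dimensional subspace v^⊥, so its characteristic polynomial is lambda^3 (lambda - v·u) with v·u = tr K = -3. Hence the eigenvalues of I - K are 1 (multiplicity 3) and 1 - (-3) = 4, so det(I - K) = 4. (Direct check: I - K =
[[-1, -2, -1, 2],
 [6, 7, 3, -6],
 [-2, -2, 0, 2],
 [0, 0, 0, 1]]
has determinant 4.) The finite-dimensional Fredholm alternative says: either (I - K) is invertible, or ker(I - K) ≠ {0} and then range(I - K) = ker((I - K)^*)^⊥, with dim ker(I - K) = dim ker((I - K)^*). Since det(I - K) ≠ 0, 1 is not an eigenvalue of K and ker(I - K) = {0}, so we are in the first case: for every y there is a unique x = (I - K)^(-1) y. Explicitly, by the Sherman–Morrison formula, (I - u v^T)^(-1) = I + u v^T/(1 - v·u), i.e. (I - K)^(-1) = I + K/(4).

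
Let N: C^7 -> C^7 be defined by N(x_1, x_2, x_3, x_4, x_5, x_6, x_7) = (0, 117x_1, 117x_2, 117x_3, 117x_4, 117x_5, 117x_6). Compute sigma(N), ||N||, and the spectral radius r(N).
sigma(N) = {0}; ||N|| = 117; r(N) = 0. (N is nilpotent with N^7 = 0.)

On C^7, N is a strictly lower-triangular matrix with 117 on the subdiagonal and zeros elsewhere, so its characteristic polynomial is lambda^7 and every eigenvalue is 0: sigma(N) = {0}. For the operator norm, N e_i = 117e_{i+1} for i = 1, ..., 6 and N e_7 = 0, so the singular values of N are 117 (with multiplicity 6) and 0; hence ||N|| = 117. The spectral radius r(N) = max|lambda| = 0. Note ||N|| > r(N) — characteristic of non-normal nilpotent operators. Indeed N^7 = 0.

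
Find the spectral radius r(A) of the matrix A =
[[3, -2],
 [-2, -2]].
r(A) = (1 + sqrt(41))/2 ≈ 3.7016

The eigenvalues of A are the roots of its characteristic polynomial. With M = A (coefficients from the trace and determinant):
  p(λ) = det(λ I - M) = λ^2 - λ - 10.
For λ^2 - λ - 10 the discriminant is 41. It is nonnegative but not a perfect square, so the roots are real and irrational: λ = (1 ± sqrt(41))/2 ≈ 3.7016, -2.7016.
Thus the eigenvalues (to 4 decimals) are 3.7016 (modulus 3.7016); -2.7016 (modulus 2.7016). The spectral radius is the largest modulus: r(A) = (1 + sqrt(41))/2 ≈ 3.7016. (Cross-check: r(A) ≤ ||A||_2 ≈ 3.7016; equality holds whenever A is normal, though it can also hold for some non-normal A.)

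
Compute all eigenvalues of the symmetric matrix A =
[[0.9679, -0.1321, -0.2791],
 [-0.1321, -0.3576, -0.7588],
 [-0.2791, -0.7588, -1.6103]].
sigma(A) ≈ {-2, 0, 1}

A is real symmetric, so its spectrum consists of real eigenvalues. Expanding the characteristic polynomial of the displayed matrix gives
  det(λ I - A) = p(λ) = λ^3 + (1)λ^2 + (-2)λ + (0).
Solving p(λ) = 0 yields eigenvalues ≈ -2, 0, 1. (A is shown rounded to 4 decimals, so these recover the underlying integer eigenvalues to within that precision.)
Verification: the trace of A = -1 equals the sum of eigenvalues -1, and det(A) ≈ 0.0001 matches the eigenvalue product 0.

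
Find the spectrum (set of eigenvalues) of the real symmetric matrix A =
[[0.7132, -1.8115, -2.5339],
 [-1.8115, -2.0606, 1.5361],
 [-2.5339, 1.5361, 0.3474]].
sigma(A) ≈ {-3, -2, 4}

A is real symmetric, so its spectrum consists of real eigenvalues. Expanding the characteristic polynomial of the displayed matrix gives
  det(λ I - A) = p(λ) = λ^3 + (1)λ^2 + (-14)λ + (-23.9989).
Solving p(λ) = 0 yields eigenvalues ≈ -3, -2, 4. (A is shown rounded to 4 decimals, so these recover the underlying integer eigenvalues to within that precision.)
Verification: the trace of A = -1 equals the sum of eigenvalues -1, and det(A) ≈ 23.9989 matches the eigenvalue product 24.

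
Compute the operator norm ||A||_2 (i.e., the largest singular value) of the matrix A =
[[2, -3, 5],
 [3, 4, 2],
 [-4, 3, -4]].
||A||_2 ≈ 8.833 (= sqrt(largest eigenvalue of A^T A))

||A||_2 = sigma_max(A) = sqrt(lambda_max(A^T A)). Form the symmetric matrix M = A^T A =
[[29, -6, 32],
 [-6, 34, -19],
 [32, -19, 45]].
Its characteristic polynomial (trace, sum of principal 2x2 minors, determinant of M give the coefficients) is
  p(λ) = det(λ I - M) = λ^3 - 108λ^2 + 2400λ - 4761.
No integer candidate from the rational root theorem (±divisors of 4761) is a root, so the roots are irrational. The cubic discriminant is Δ = 9499594005 > 0, so there are three distinct real roots. p(2) = -385 and p(3) = 1494 have opposite signs, so a root lies in (2, 3); Newton's method refines it to λ ≈ 2.1964. p(27) = 990 and p(28) = -281 have opposite signs, so a root lies in (27, 28); Newton's method refines it to λ ≈ 27.7823. p(78) = -81 and p(79) = 3850 have opposite signs, so a root lies in (78, 79); Newton's method refines it to λ ≈ 78.0213. Check (Vieta): the three roots sum to 108, matching tr M = 108.
So the eigenvalues of A^T A are ≈ 2.1964, 27.7823, 78.0213 (all ≥ 0, as they must be for A^T A). The largest is λ_max ≈ 78.0213, hence ||A||_2 = sqrt(λ_max) ≈ 8.833.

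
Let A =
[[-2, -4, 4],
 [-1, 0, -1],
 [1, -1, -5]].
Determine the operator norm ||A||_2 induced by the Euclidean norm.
||A||_2 ≈ 7.0987 (= sqrt(largest eigenvalue of A^T A))

||A||_2 = sigma_max(A) = sqrt(lambda_max(A^T A)). Form the symmetric matrix M = A^T A =
[[6, 7, -12],
 [7, 17, -11],
 [-12, -11, 42]].
Its characteristic polynomial (trace, sum of principal 2x2 minors, determinant of M give the coefficients) is
  p(λ) = det(λ I - M) = λ^3 - 65λ^2 + 754λ - 900.
No integer candidate from the rational root theorem (±divisors of 900) is a root, so the roots are irrational. The cubic discriminant is Δ = 470777844 > 0, so there are three distinct real roots. p(1) = -210 and p(2) = 356 have opposite signs, so a root lies in (1, 2); Newton's method refines it to λ ≈ 1.3468. p(13) = 114 and p(14) = -340 have opposite signs, so a root lies in (13, 14); Newton's method refines it to λ ≈ 13.2616. p(50) = -700 and p(51) = 1140 have opposite signs, so a root lies in (50, 51); Newton's method refines it to λ ≈ 50.3916. Check (Vieta): the three roots sum to 65, matching tr M = 65.
So the eigenvalues of A^T A are ≈ 1.3468, 13.2616, 50.3916 (all ≥ 0, as they must be for A^T A). The largest is λ_max ≈ 50.3916, hence ||A||_2 = sqrt(λ_max) ≈ 7.0987.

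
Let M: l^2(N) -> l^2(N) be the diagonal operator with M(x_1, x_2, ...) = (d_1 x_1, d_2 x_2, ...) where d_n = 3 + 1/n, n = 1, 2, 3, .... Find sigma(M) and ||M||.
sigma(M) = {3 + 1/n : n ≥ 1} ∪ {3}; ||M|| = 4

A bounded diagonal operator on l^2 with diagonal entries d_n has spectrum equal to the closure of {d_n : n ≥ 1}: every d_n is an eigenvalue (with eigenvector e_n), so {d_n} ⊂ sigma(M); the spectrum is closed, so its closure is too; and for lambda not in the closure, (M - lambda I) has bounded inverse (the diagonal entries 1/(d_n - lambda) are bounded). For our sequence d_n = 3 + 1/n, n = 1, 2, 3, ...:
  - {d_n} = {3 + 1/n : n ≥ 1}; the only limit point is 3
  - closure = {3 + 1/n : n ≥ 1} ∪ {3}
For the norm: a diagonal operator has ||M|| = sup_n |d_n|. Here d_n = 3 + 1/n is positive and decreasing, so sup_n |d_n| = d_1 = 3 + 1 = 4. So ||M|| = 4.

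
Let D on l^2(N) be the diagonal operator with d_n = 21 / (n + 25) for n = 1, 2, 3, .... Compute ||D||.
||D|| = 21/26 (attained at n = 1)

For D diagonal, ||D|| = sup_n |d_n| = sup_n 21/(n + 25). This is positive and strictly decreasing in n, so the supremum is attained at n = 1: d_1 = 21/(1 + 25) = 21/26. Hence ||D|| = 21/26.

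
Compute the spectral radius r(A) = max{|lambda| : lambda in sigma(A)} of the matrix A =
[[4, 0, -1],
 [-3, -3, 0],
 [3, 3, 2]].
r(A) ≈ 2.9581

The eigenvalues of A are the roots of its characteristic polynomial. With M = A (coefficients from the trace, the sum of principal 2x2 minors, and det A):
  p(λ) = det(λ I - M) = λ^3 - 3λ^2 - 7λ + 24.
No integer candidate from the rational root theorem (±divisors of 24) is a root, so the roots are irrational. The cubic discriminant is Δ = -2075 < 0, so there is one real root and a complex-conjugate pair. p(-3) = -9 and p(-2) = 18 have opposite signs, so a root lies in (-3, -2); Newton's method refines it to λ ≈ -2.7427. Dividing out (λ - (-2.7427)) leaves approximately λ^2 - 5.7427λ + 8.7505. For λ^2 - 5.7427λ + 8.7505 the discriminant is -2.0234. It is negative, so the remaining roots are the complex-conjugate pair λ ≈ 2.8713 ± 0.7112i. Their product equals the constant term, so |λ|^2 ≈ 8.7505 and |λ| ≈ 2.9581.
Thus the eigenvalues (to 4 decimals) are -2.7427 (modulus 2.7427); 2.8713 ± 0.7112i (modulus 2.9581). The spectral radius is the largest modulus: r(A) ≈ 2.9581. (Cross-check: r(A) ≤ ||A||_2 ≈ 6.8041; equality holds whenever A is normal, though it can also hold for some non-normal A.)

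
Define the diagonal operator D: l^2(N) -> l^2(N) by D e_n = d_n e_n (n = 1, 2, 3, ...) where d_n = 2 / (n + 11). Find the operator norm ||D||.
||D|| = 1/6 (attained at n = 1)

For D diagonal, ||D|| = sup_n |d_n| = sup_n 2/(n + 11). This is positive and strictly decreasing in n, so the supremum is attained at n = 1: d_1 = 2/(1 + 11) = 1/6. Hence ||D|| = 1/6.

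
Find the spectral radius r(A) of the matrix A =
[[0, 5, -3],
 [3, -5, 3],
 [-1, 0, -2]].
r(A) ≈ 7.5333

The eigenvalues of A are the roots of its characteristic polynomial. With M = A (coefficients from the trace, the sum of principal 2x2 minors, and det A):
  p(λ) = det(λ I - M) = λ^3 + 7λ^2 - 8λ - 30.
No integer candidate from the rational root theorem (±divisors of 30) is a root, so the roots are irrational. The cubic discriminant is Δ = 52284 > 0, so there are three distinct real roots. p(-8) = -30 and p(-7) = 26 have opposite signs, so a root lies in (-8, -7); Newton's method refines it to λ ≈ -7.5333. p(-2) = 6 and p(-1) = -16 have opposite signs, so a root lies in (-2, -1); Newton's method refines it to λ ≈ -1.7466. p(2) = -10 and p(3) = 36 have opposite signs, so a root lies in (2, 3); Newton's method refines it to λ ≈ 2.28. Check (Vieta): the three roots sum to -7, matching tr M = -7.
Thus the eigenvalues (to 4 decimals) are -7.5333 (modulus 7.5333); -1.7466 (modulus 1.7466); 2.28 (modulus 2.28). The spectral radius is the largest modulus: r(A) ≈ 7.5333. (Cross-check: r(A) ≤ ||A||_2 ≈ 8.6286; equality holds whenever A is normal, though it can also hold for some non-normal A.)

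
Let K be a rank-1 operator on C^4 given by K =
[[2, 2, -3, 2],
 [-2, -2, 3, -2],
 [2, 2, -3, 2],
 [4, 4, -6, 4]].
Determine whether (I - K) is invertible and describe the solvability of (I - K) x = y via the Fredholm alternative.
(I - K) is singular (det(I - K) = 0, i.e. 1 ∈ sigma(K)). (I - K) x = y is solvable iff y ⊥ ker((I - K)^*) = span{(2, 2, -3, 2)}, i.e. iff 2y_1 + 2y_2 - 3y_3 + 2y_4 = 0. When solvable, the solutions are x = y + c·(1, -1, 1, 2), c arbitrary (ker(I - K) = span{(1, -1, 1, 2)}, dimension 1).

K has rank 1, so it is an outer product K = u v^T: every row of K is a multiple of one row vector. Reading off the entries, u = (1, -1, 1, 2) and v = (2, 2, -3, 2) (row i of K equals u_i·v^T). A rank-one matrix u v^T satisfies K u = u (v·u) and kills the (3)-dimensional subspace v^⊥, so its characteristic polynomial is lambda^3 (lambda - v·u) with v·u = tr K = 1. Hence the eigenvalues of I - K are 1 (multiplicity 3) and 1 - (1) = 0, so det(I - K) = 0. (Direct check: I - K =
[[-1, -2, 3, -2],
 [2, 3, -3, 2],
 [-2, -2, 4, -2],
 [-4, -4, 6, -3]]
has determinant 0.) So 1 is an eigenvalue of K and (I - K) is not invertible. The finite-dimensional Fredholm alternative says: either (I - K) is invertible, or ker(I - K) ≠ {0} and then range(I - K) = ker((I - K)^*)^⊥, with dim ker(I - K) = dim ker((I - K)^*). We are in the second case, so we need both kernels. Kernel of I - K: (I - K) u = u - u (v·u) = u - u = 0, so ker(I - K) = span{u} = span{(1, -1, 1, 2)} (it is exactly 1-dimensional because rank(I - K) = 3). Kernel of the adjoint: K is real, so (I - K)^* = I - K^T = I - v u^T, and (I - v u^T) v = v - v (u·v) = 0; hence ker((I - K)^*) = span{v} = span{(2, 2, -3, 2)}. Therefore (I - K) x = y is solvable iff <y, v> = 0, i.e. iff 2y_1 + 2y_2 - 3y_3 + 2y_4 = 0. When this holds, K y = u (v·y) = 0, so (I - K) y = y and x = y is a particular solution; the full solution set is the line x = y + c·u = y + c·(1, -1, 1, 2), c ∈ C.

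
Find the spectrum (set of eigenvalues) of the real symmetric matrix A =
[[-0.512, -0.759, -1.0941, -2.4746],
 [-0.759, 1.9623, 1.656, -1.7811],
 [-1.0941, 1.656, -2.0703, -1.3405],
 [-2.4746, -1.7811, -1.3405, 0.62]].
sigma(A) ≈ {-4, -2, 2, 4}

A is real symmetric, so its spectrum consists of real eigenvalues. Expanding the characteristic polynomial of the displayed matrix gives
  det(λ I - A) = p(λ) = λ^4 + (0)λ^3 + (-20)λ^2 + (0)λ + (63.9984).
Solving p(λ) = 0 yields eigenvalues ≈ -4, -2, 2, 4. (A is shown rounded to 4 decimals, so these recover the underlying integer eigenvalues to within that precision.)
Verification: the trace of A = 0 equals the sum of eigenvalues 0, and det(A) ≈ 63.9984 matches the eigenvalue product 64.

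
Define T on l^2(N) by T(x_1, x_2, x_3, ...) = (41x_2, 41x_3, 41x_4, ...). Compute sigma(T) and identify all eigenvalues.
sigma(T) = closed disk {z in C : |z| ≤ 41}; sigma_p(T) = open disk {z in C : |z| < 41}

Note T = 41·V where V is the unit left shift (V x)_k = x_{k+1}; so sigma(T) = 41·sigma(V) and ||T|| = 41||V||. ||T x||^2 = 1681sum_{k≥2} |x_k|^2 ≤ 1681||x||^2, with equality on {x : x_1 = 0}, so ||T|| = 41. For any lambda with |lambda| < 41, set r = lambda/41 (|r| < 1); the vector x = (1, r, r^2, ...) is in l^2 and satisfies T x = 41(r, r^2, ...) = lambda x, so lambda is an eigenvalue. On the boundary |lambda| = 41 the geometric series diverges, so no l^2 eigenvector exists, but these lambda lie in the approximate point spectrum. Hence sigma(T) is the closed disk of radius 41 and sigma_p(T) is the open disk.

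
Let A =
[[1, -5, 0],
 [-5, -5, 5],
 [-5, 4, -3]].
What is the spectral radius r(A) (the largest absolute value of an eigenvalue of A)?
r(A) ≈ 8.8001

The eigenvalues of A are the roots of its characteristic polynomial. With M = A (coefficients from the trace, the sum of principal 2x2 minors, and det A):
  p(λ) = det(λ I - M) = λ^3 + 7λ^2 - 38λ - 195.
No integer candidate from the rational root theorem (±divisors of 195) is a root, so the roots are irrational. The cubic discriminant is Δ = 464769 > 0, so there are three distinct real roots. p(-9) = -15 and p(-8) = 45 have opposite signs, so a root lies in (-9, -8); Newton's method refines it to λ ≈ -8.8001. p(-4) = 5 and p(-3) = -45 have opposite signs, so a root lies in (-4, -3); Newton's method refines it to λ ≈ -3.8925. p(5) = -85 and p(6) = 45 have opposite signs, so a root lies in (5, 6); Newton's method refines it to λ ≈ 5.6926. Check (Vieta): the three roots sum to -7, matching tr M = -7.
Thus the eigenvalues (to 4 decimals) are -8.8001 (modulus 8.8001); -3.8925 (modulus 3.8925); 5.6926 (modulus 5.6926). The spectral radius is the largest modulus: r(A) ≈ 8.8001. (Cross-check: r(A) ≤ ||A||_2 ≈ 9.5436; equality holds whenever A is normal, though it can also hold for some non-normal A.)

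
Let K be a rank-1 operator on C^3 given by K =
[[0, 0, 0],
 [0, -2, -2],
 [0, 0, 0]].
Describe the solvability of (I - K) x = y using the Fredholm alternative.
(I - K) is invertible (det(I - K) = 3 ≠ 0), so for every y in C^3 the equation (I - K) x = y has a unique solution.

K has rank 1, so it is an outer product K = u v^T: every row of K is a multiple of one row vector. Reading off the entries, u = (0, 2, 0) and v = (0, -1, -1) (row i of K equals u_i·v^T). A rank-one matrix u v^T satisfies K u = u (v·u) and kills the (2)-dimensional subspace v^⊥, so its characteristic polynomial is lambda^2 (lambda - v·u) with v·u = tr K = -2. Hence the eigenvalues of I - K are 1 (multiplicity 2) and 1 - (-2) = 3, so det(I - K) = 3. (Direct check: I - K =
[[1, 0, 0],
 [0, 3, 2],
 [0, 0, 1]]
has determinant 3.) The finite-dimensional Fredholm alternative says: either (I - K) is invertible, or ker(I - K) ≠ {0} and then range(I - K) = ker((I - K)^*)^⊥, with dim ker(I - K) = dim ker((I - K)^*). Since det(I - K) ≠ 0, 1 is not an eigenvalue of K and ker(I - K) = {0}, so we are in the first case: for every y there is a unique x = (I - K)^(-1) y. Explicitly, by the Sherman–Morrison formula, (I - u v^T)^(-1) = I + u v^T/(1 - v·u), i.e. (I - K)^(-1) = I + K/(3).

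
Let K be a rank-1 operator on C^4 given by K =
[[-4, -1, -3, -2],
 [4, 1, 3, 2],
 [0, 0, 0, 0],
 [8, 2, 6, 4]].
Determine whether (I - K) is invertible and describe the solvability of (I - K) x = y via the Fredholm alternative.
(I - K) is singular (det(I - K) = 0, i.e. 1 ∈ sigma(K)). (I - K) x = y is solvable iff y ⊥ ker((I - K)^*) = span{(-4, -1, -3, -2)}, i.e. iff -4y_1 - y_2 - 3y_3 - 2y_4 = 0. When solvable, the solutions are x = y + c·(1, -1, 0, -2), c arbitrary (ker(I - K) = span{(1, -1, 0, -2)}, dimension 1).

K has rank 1, so it is an outer product K = u v^T: every row of K is a multiple of one row vector. Reading off the entries, u = (1, -1, 0, -2) and v = (-4, -1, -3, -2) (row i of K equals u_i·v^T). A rank-one matrix u v^T satisfies K u = u (v·u) and kills the (3)-dimensional subspace v^⊥, so its characteristic polynomial is lambda^3 (lambda - v·u) with v·u = tr K = 1. Hence the eigenvalues of I - K are 1 (multiplicity 3) and 1 - (1) = 0, so det(I - K) = 0. (Direct check: I - K =
[[5, 1, 3, 2],
 [-4, 0, -3, -2],
 [0, 0, 1, 0],
 [-8, -2, -6, -3]]
has determinant 0.) So 1 is an eigenvalue of K and (I - K) is not invertible. The finite-dimensional Fredholm alternative says: either (I - K) is invertible, or ker(I - K) ≠ {0} and then range(I - K) = ker((I - K)^*)^⊥, with dim ker(I - K) = dim ker((I - K)^*). We are in the second case, so we need both kernels. Kernel of I - K: (I - K) u = u - u (v·u) = u - u = 0, so ker(I - K) = span{u} = span{(1, -1, 0, -2)} (it is exactly 1-dimensional because rank(I - K) = 3). Kernel of the adjoint: K is real, so (I - K)^* = I - K^T = I - v u^T, and (I - v u^T) v = v - v (u·v) = 0; hence ker((I - K)^*) = span{v} = span{(-4, -1, -3, -2)}. Therefore (I - K) x = y is solvable iff <y, v> = 0, i.e. iff -4y_1 - y_2 - 3y_3 - 2y_4 = 0. When this holds, K y = u (v·y) = 0, so (I - K) y = y and x = y is a particular solution; the full solution set is the line x = y + c·u = y + c·(1, -1, 0, -2), c ∈ C.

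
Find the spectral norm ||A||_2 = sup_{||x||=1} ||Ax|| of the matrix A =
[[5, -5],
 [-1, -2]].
||A||_2 = sqrt((55 + sqrt(2125))/2) ≈ 7.1098 (= sqrt(largest eigenvalue of A^T A))

||A||_2 = sigma_max(A) = sqrt(lambda_max(A^T A)). Form the symmetric matrix M = A^T A =
[[26, -23],
 [-23, 29]].
Its characteristic polynomial (trace, determinant of M give the coefficients) is
  p(λ) = det(λ I - M) = λ^2 - 55λ + 225.
For λ^2 - 55λ + 225 the discriminant is 2125. It is nonnegative but not a perfect square, so the roots are real and irrational: λ = (55 ± sqrt(2125))/2 ≈ 50.5489, 4.4511.
So the eigenvalues of A^T A are ≈ 4.4511, 50.5489 (all ≥ 0, as they must be for A^T A). The largest is λ_max = (55 + sqrt(2125))/2 ≈ 50.5489, hence ||A||_2 = sqrt(λ_max) = sqrt((55 + sqrt(2125))/2) ≈ 7.1098.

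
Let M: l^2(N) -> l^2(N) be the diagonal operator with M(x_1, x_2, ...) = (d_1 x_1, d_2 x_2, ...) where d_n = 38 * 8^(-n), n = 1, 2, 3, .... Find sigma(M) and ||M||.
sigma(M) = {38 * 8^(-n) : n ≥ 1} ∪ {0}; ||M|| = 19/4

A bounded diagonal operator on l^2 with diagonal entries d_n has spectrum equal to the closure of {d_n : n ≥ 1}: every d_n is an eigenvalue (with eigenvector e_n), so {d_n} ⊂ sigma(M); the spectrum is closed, so its closure is too; and for lambda not in the closure, (M - lambda I) has bounded inverse (the diagonal entries 1/(d_n - lambda) are bounded). For our sequence d_n = 38 * 8^(-n), n = 1, 2, 3, ...:
  - {d_n} = {38 * 8^(-n) : n ≥ 1}; the only limit point is 0
  - closure = {38 * 8^(-n) : n ≥ 1} ∪ {0}
For the norm: a diagonal operator has ||M|| = sup_n |d_n|. Here d_n = 38 * 8^(-n) is positive and decreasing, so sup_n |d_n| = d_1 = 38/8 = 19/4. So ||M|| = 19/4.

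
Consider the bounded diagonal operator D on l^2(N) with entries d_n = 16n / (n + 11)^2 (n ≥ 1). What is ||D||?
||D|| = 4/11 (attained at n = 11)

For D diagonal, ||D|| = sup_n |d_n|. Treat f(x) = 16x / (x + 11)^2 for real x > 0. By the quotient rule, f'(x) = 16(11 - x)/(x + 11)^3, which is positive for x < 11 and negative for x > 11. So f has a unique maximum at x = 11, and since 11 is a positive integer, the supremum over n ≥ 1 is attained at n = 11: d_11 = 16·11/(11 + 11)^2 = 16·11/484 = 4/11. Hence ||D|| = 4/11.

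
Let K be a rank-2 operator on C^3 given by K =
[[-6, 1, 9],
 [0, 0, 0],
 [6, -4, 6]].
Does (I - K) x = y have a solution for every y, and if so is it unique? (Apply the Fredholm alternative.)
(I - K) is invertible (det(I - K) = -89 ≠ 0), so for every y in C^3 the equation (I - K) x = y has a unique solution.

K has rank 2 and factors as K = U V^T = u1 v1^T + u2 v2^T with u1 = (-1, 0, -2), v1 = (-3, 2, -3), u2 = (-3, 0, 0), v2 = (3, -1, -2) (multiplying out reproduces the displayed K). The nonzero eigenvalues of U V^T coincide with those of the 2 x 2 matrix G = V^T U = [[v1·u1, v1·u2], [v2·u1, v2·u2]] = [[9, 9], [1, -9]], and by the Sylvester determinant identity det(I_3 - U V^T) = det(I_2 - V^T U) = det([[-8, -9], [-1, 10]]) = (-8)(10) - (-9)(-1) = -89. (Direct check: I - K =
[[7, -1, -9],
 [0, 1, 0],
 [-6, 4, -5]]
has determinant -89.) The finite-dimensional Fredholm alternative says: either (I - K) is invertible, or ker(I - K) ≠ {0} and then range(I - K) = ker((I - K)^*)^⊥, with dim ker(I - K) = dim ker((I - K)^*). Since det(I - K) ≠ 0, 1 is not an eigenvalue of K and ker(I - K) = {0}, so we are in the first case: for every y there is a unique x = (I - K)^(-1) y. (Explicitly, by the Woodbury identity, (I - U V^T)^(-1) = I + U (I_2 - G)^(-1) V^T.)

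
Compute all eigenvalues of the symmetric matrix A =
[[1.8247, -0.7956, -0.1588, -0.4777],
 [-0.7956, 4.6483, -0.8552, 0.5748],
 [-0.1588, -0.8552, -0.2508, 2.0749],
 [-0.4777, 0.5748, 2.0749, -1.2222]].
sigma(A) ≈ {-3, 1, 2, 5}

A is real symmetric, so its spectrum consists of real eigenvalues. Expanding the characteristic polynomial of the displayed matrix gives
  det(λ I - A) = p(λ) = λ^4 + (-5)λ^3 + (-7)λ^2 + (41)λ + (-30).
Solving p(λ) = 0 yields eigenvalues ≈ -3, 1, 2, 5. (A is shown rounded to 4 decimals, so these recover the underlying integer eigenvalues to within that precision.)
Verification: the trace of A = 5 equals the sum of eigenvalues 5, and det(A) ≈ -30.0004 matches the eigenvalue product -30.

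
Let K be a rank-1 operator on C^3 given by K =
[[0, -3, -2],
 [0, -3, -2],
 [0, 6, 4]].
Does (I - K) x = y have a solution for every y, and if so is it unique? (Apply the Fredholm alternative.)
(I - K) is singular (det(I - K) = 0, i.e. 1 ∈ sigma(K)). (I - K) x = y is solvable iff y ⊥ ker((I - K)^*) = span{(0, -3, -2)}, i.e. iff -3y_2 - 2y_3 = 0. When solvable, the solutions are x = y + c·(1, 1, -2), c arbitrary (ker(I - K) = span{(1, 1, -2)}, dimension 1).

K has rank 1, so it is an outer product K = u v^T: every row of K is a multiple of one row vector. Reading off the entries, u = (1, 1, -2) and v = (0, -3, -2) (row i of K equals u_i·v^T). A rank-one matrix u v^T satisfies K u = u (v·u) and kills the (2)-dimensional subspace v^⊥, so its characteristic polynomial is lambda^2 (lambda - v·u) with v·u = tr K = 1. Hence the eigenvalues of I - K are 1 (multiplicity 2) and 1 - (1) = 0, so det(I - K) = 0. (Direct check: I - K =
[[1, 3, 2],
 [0, 4, 2],
 [0, -6, -3]]
has determinant 0.) So 1 is an eigenvalue of K and (I - K) is not invertible. The finite-dimensional Fredholm alternative says: either (I - K) is invertible, or ker(I - K) ≠ {0} and then range(I - K) = ker((I - K)^*)^⊥, with dim ker(I - K) = dim ker((I - K)^*). We are in the second case, so we need both kernels. Kernel of I - K: (I - K) u = u - u (v·u) = u - u = 0, so ker(I - K) = span{u} = span{(1, 1, -2)} (it is exactly 1-dimensional because rank(I - K) = 2). Kernel of the adjoint: K is real, so (I - K)^* = I - K^T = I - v u^T, and (I - v u^T) v = v - v (u·v) = 0; hence ker((I - K)^*) = span{v} = span{(0, -3, -2)}. Therefore (I - K) x = y is solvable iff <y, v> = 0, i.e. iff -3y_2 - 2y_3 = 0. When this holds, K y = u (v·y) = 0, so (I - K) y = y and x = y is a particular solution; the full solution set is the line x = y + c·u = y + c·(1, 1, -2), c ∈ C.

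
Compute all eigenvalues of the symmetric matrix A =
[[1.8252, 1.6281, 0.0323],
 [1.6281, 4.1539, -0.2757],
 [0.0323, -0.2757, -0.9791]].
sigma(A) ≈ {-1, 1, 5}

A is real symmetric, so its spectrum consists of real eigenvalues. Expanding the characteristic polynomial of the displayed matrix gives
  det(λ I - A) = p(λ) = λ^3 + (-5)λ^2 + (-1)λ + (5).
Solving p(λ) = 0 yields eigenvalues ≈ -1, 1, 5. (A is shown rounded to 4 decimals, so these recover the underlying integer eigenvalues to within that precision.)
Verification: the trace of A = 5 equals the sum of eigenvalues 5, and det(A) ≈ -5.0000 matches the eigenvalue product -5.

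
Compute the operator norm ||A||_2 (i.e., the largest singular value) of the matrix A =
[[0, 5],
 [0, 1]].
||A||_2 = sqrt(26) ≈ 5.099 (= sqrt(largest eigenvalue of A^T A))

||A||_2 = sigma_max(A) = sqrt(lambda_max(A^T A)). Form the symmetric matrix M = A^T A =
[[0, 0],
 [0, 26]].
Its characteristic polynomial (trace, determinant of M give the coefficients) is
  p(λ) = det(λ I - M) = λ^2 - 26λ.
For λ^2 - 26λ the discriminant is 676. It is a perfect square (26^2), so the roots are rational: λ = (26 ± 26)/2 = 26, 0.
So the eigenvalues of A^T A are ≈ 0, 26 (all ≥ 0, as they must be for A^T A). The largest is λ_max = 26, hence ||A||_2 = sqrt(λ_max) = sqrt(26) ≈ 5.099.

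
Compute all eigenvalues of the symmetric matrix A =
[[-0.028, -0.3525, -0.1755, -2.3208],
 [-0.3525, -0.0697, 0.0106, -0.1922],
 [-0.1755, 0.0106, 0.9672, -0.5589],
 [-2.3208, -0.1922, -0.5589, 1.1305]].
sigma(A) ≈ {-2, 0, 1, 3}

A is real symmetric, so its spectrum consists of real eigenvalues. Expanding the characteristic polynomial of the displayed matrix gives
  det(λ I - A) = p(λ) = λ^4 + (-2)λ^3 + (-5)λ^2 + (6)λ + (0).
Solving p(λ) = 0 yields eigenvalues ≈ -2, 0, 1, 3. (A is shown rounded to 4 decimals, so these recover the underlying integer eigenvalues to within that precision.)
Verification: the trace of A = 2 equals the sum of eigenvalues 2, and det(A) ≈ -0.0002 matches the eigenvalue product 0.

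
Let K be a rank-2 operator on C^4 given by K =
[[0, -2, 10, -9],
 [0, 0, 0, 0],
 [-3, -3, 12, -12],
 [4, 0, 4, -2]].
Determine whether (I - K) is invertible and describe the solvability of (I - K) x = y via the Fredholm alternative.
(I - K) is invertible (det(I - K) = 81 ≠ 0), so for every y in C^4 the equation (I - K) x = y has a unique solution.

K has rank 2 and factors as K = U V^T = u1 v1^T + u2 v2^T with u1 = (-3, 0, -3, -2), v1 = (-2, 0, -2, 1), u2 = (-2, 0, -3, 0), v2 = (3, 1, -2, 3) (multiplying out reproduces the displayed K). The nonzero eigenvalues of U V^T coincide with those of the 2 x 2 matrix G = V^T U = [[v1·u1, v1·u2], [v2·u1, v2·u2]] = [[10, 10], [-9, 0]], and by the Sylvester determinant identity det(I_4 - U V^T) = det(I_2 - V^T U) = det([[-9, -10], [9, 1]]) = (-9)(1) - (-10)(9) = 81. (Direct check: I - K =
[[1, 2, -10, 9],
 [0, 1, 0, 0],
 [3, 3, -11, 12],
 [-4, 0, -4, 3]]
has determinant 81.) The finite-dimensional Fredholm alternative says: either (I - K) is invertible, or ker(I - K) ≠ {0} and then range(I - K) = ker((I - K)^*)^⊥, with dim ker(I - K) = dim ker((I - K)^*). Since det(I - K) ≠ 0, 1 is not an eigenvalue of K and ker(I - K) = {0}, so we are in the first case: for every y there is a unique x = (I - K)^(-1) y. (Explicitly, by the Woodbury identity, (I - U V^T)^(-1) = I + U (I_2 - G)^(-1) V^T.)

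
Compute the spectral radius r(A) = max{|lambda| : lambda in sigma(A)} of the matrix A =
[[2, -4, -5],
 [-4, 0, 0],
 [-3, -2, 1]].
r(A) ≈ 6.216

The eigenvalues of A are the roots of its characteristic polynomial. With M = A (coefficients from the trace, the sum of principal 2x2 minors, and det A):
  p(λ) = det(λ I - M) = λ^3 - 3λ^2 - 29λ + 56.
No integer candidate from the rational root theorem (±divisors of 56) is a root, so the roots are irrational. The cubic discriminant is Δ = 114197 > 0, so there are three distinct real roots. p(-6) = -94 and p(-5) = 1 have opposite signs, so a root lies in (-6, -5); Newton's method refines it to λ ≈ -5.0131. p(1) = 25 and p(2) = -6 have opposite signs, so a root lies in (1, 2); Newton's method refines it to λ ≈ 1.7971. p(6) = -10 and p(7) = 49 have opposite signs, so a root lies in (6, 7); Newton's method refines it to λ ≈ 6.216. Check (Vieta): the three roots sum to 3, matching tr M = 3.
Thus the eigenvalues (to 4 decimals) are -5.0131 (modulus 5.0131); 1.7971 (modulus 1.7971); 6.216 (modulus 6.216). The spectral radius is the largest modulus: r(A) ≈ 6.216. (Cross-check: r(A) ≤ ||A||_2 ≈ 6.9421; equality holds whenever A is normal, though it can also hold for some non-normal A.)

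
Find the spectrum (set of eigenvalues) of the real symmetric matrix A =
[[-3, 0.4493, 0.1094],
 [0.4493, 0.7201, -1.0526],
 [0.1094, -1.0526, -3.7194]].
sigma(A) ≈ {-4, -3, 1}

A is real symmetric, so its spectrum consists of real eigenvalues. Expanding the characteristic polynomial of the displayed matrix gives
  det(λ I - A) = p(λ) = λ^3 + (6)λ^2 + (5)λ + (-12).
Solving p(λ) = 0 yields eigenvalues ≈ -4, -3, 1. (A is shown rounded to 4 decimals, so these recover the underlying integer eigenvalues to within that precision.)
Verification: the trace of A = -6 equals the sum of eigenvalues -6, and det(A) ≈ 12.0003 matches the eigenvalue product 12.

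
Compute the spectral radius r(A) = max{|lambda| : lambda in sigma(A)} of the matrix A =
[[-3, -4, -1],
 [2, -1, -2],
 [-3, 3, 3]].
r(A) ≈ 2.3387

The eigenvalues of A are the roots of its characteristic polynomial. With M = A (coefficients from the trace, the sum of principal 2x2 minors, and det A):
  p(λ) = det(λ I - M) = λ^3 + λ^2 + 2λ + 12.
No integer candidate from the rational root theorem (±divisors of 12) is a root, so the roots are irrational. The cubic discriminant is Δ = -3532 < 0, so there is one real root and a complex-conjugate pair. p(-3) = -12 and p(-2) = 4 have opposite signs, so a root lies in (-3, -2); Newton's method refines it to λ ≈ -2.3387. Dividing out (λ - (-2.3387)) leaves approximately λ^2 - 1.3387λ + 5.131. For λ^2 - 1.3387λ + 5.131 the discriminant is -18.7316. It is negative, so the remaining roots are the complex-conjugate pair λ ≈ 0.6694 ± 2.164i. Their product equals the constant term, so |λ|^2 ≈ 5.131 and |λ| ≈ 2.2652.
Thus the eigenvalues (to 4 decimals) are -2.3387 (modulus 2.3387); 0.6694 ± 2.164i (modulus 2.2652). The spectral radius is the largest modulus: r(A) ≈ 2.3387. (Cross-check: r(A) ≤ ||A||_2 ≈ 6.1515; equality holds whenever A is normal, though it can also hold for some non-normal A.)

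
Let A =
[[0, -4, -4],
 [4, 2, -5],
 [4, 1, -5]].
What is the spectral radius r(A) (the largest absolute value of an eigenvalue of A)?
r(A) ≈ 5.3817

The eigenvalues of A are the roots of its characteristic polynomial. With M = A (coefficients from the trace, the sum of principal 2x2 minors, and det A):
  p(λ) = det(λ I - M) = λ^3 + 3λ^2 + 27λ - 16.
No integer candidate from the rational root theorem (±divisors of 16) is a root, so the roots are irrational. The cubic discriminant is Δ = -100683 < 0, so there is one real root and a complex-conjugate pair. p(0) = -16 and p(1) = 15 have opposite signs, so a root lies in (0, 1); Newton's method refines it to λ ≈ 0.5524. Dividing out (λ - (0.5524)) leaves approximately λ^2 + 3.5524λ + 28.9625. For λ^2 + 3.5524λ + 28.9625 the discriminant is -103.2302. It is negative, so the remaining roots are the complex-conjugate pair λ ≈ -1.7762 ± 5.0801i. Their product equals the constant term, so |λ|^2 ≈ 28.9625 and |λ| ≈ 5.3817.
Thus the eigenvalues (to 4 decimals) are 0.5524 (modulus 0.5524); -1.7762 ± 5.0801i (modulus 5.3817). The spectral radius is the largest modulus: r(A) ≈ 5.3817. (Cross-check: r(A) ≤ ||A||_2 ≈ 9.6404; equality holds whenever A is normal, though it can also hold for some non-normal A.)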